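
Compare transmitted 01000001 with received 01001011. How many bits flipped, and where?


XOR: 00001010

2 error(s) at position(s): 4, 6


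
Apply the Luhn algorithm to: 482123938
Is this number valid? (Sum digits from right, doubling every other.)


Luhn sum = 46
46 mod 10 = 6

Invalid (Luhn sum mod 10 = 6)


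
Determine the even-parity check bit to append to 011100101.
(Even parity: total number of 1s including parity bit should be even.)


Number of 1s in data: 5
Parity bit: 1

1


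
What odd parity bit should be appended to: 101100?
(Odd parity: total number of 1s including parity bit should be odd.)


Number of 1s in data: 3
Parity bit: 0

0


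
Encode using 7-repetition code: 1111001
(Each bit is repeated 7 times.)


Each bit -> 7 copies

1111111111111111111111111111000000000000001111111


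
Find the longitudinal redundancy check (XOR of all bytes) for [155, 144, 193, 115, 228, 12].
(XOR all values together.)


XOR chain: 155 ^ 144 ^ 193 ^ 115 ^ 228 ^ 12 = 81

81


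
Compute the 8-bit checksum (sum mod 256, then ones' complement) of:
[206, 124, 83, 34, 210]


Sum = 657 mod 256 = 145
Complement = 110

110


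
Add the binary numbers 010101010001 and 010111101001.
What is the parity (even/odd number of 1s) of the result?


010101010001 = 1361
010111101001 = 1513
Sum = 2874 = 101100111010
1s count = 7

odd parity (7 ones in 101100111010)


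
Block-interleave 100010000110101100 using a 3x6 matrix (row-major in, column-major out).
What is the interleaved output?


Matrix:
  100010
  000110
  101100
Read columns: 101000001011110000

101000001011110000


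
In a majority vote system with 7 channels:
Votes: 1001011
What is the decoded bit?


Ones: 4 out of 7
Threshold: 4

1 (4/7 voted 1)


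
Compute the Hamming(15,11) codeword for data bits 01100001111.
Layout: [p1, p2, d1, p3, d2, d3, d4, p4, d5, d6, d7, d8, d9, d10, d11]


Parity bits: p1=1, p2=1, p3=0, p4=0

110011000001111


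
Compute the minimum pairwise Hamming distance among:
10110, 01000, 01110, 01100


Comparing all pairs, minimum distance: 1
Can detect 0 errors, correct 0 errors

1


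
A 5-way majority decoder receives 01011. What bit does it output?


Ones: 3 out of 5
Threshold: 3

1 (3/5 voted 1)


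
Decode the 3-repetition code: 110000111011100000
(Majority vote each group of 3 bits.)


Groups: 110, 000, 111, 011, 100, 000
Majority votes: 101100

101100


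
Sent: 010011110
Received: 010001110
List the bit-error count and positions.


XOR: 000010000

1 error(s) at position(s): 4


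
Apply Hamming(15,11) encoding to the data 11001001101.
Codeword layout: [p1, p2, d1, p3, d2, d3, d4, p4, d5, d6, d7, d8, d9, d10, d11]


Parity bits: p1=1, p2=0, p3=0, p4=0

101010001001101


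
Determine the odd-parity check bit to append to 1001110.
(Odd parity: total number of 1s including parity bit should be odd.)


Number of 1s in data: 4
Parity bit: 1

1


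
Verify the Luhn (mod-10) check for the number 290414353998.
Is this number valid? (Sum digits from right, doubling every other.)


Luhn sum = 66
66 mod 10 = 6

Invalid (Luhn sum mod 10 = 6)


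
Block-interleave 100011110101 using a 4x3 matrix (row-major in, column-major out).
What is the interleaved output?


Matrix:
  100
  011
  110
  101
Read columns: 101101100101

101101100101


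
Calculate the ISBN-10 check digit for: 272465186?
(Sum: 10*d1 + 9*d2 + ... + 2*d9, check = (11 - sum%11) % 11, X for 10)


Weighted sum: 228
228 mod 11 = 8

Check digit: 3


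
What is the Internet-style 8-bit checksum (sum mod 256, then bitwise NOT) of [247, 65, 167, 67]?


Sum = 546 mod 256 = 34
Complement = 221

221


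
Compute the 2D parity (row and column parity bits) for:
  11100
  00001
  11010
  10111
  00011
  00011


Row parities: 111000
Column parities: 10000

Row P: 111000, Col P: 10000, Corner: 1


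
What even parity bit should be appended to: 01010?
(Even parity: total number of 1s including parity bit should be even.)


Number of 1s in data: 2
Parity bit: 0

0


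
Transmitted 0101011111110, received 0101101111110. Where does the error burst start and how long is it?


XOR: 0000110000000

Burst at position 4, length 2


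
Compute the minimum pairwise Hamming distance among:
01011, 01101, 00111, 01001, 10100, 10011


Comparing all pairs, minimum distance: 1
Can detect 0 errors, correct 0 errors

1


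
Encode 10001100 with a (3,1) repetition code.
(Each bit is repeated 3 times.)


Each bit -> 3 copies

111000000000111111000000


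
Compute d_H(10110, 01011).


XOR: 11101
Count of 1s: 4

4


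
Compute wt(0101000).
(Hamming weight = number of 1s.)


Counting 1s in 0101000

2


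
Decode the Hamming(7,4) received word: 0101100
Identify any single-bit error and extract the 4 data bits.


Syndrome = 3: error at position 3

Data: 1100 (corrected bit 3)


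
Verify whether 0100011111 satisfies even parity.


Number of 1s: 6

Yes, parity is correct (6 ones)


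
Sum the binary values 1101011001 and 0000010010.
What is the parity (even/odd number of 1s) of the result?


1101011001 = 857
0000010010 = 18
Sum = 875 = 1101101011
1s count = 7

odd parity (7 ones in 1101101011)


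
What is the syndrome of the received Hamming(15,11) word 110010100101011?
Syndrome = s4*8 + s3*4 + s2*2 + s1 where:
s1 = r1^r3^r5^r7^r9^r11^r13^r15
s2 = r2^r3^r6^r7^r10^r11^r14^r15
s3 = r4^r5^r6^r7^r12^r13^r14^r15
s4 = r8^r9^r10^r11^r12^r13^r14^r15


s1=0, s2=1, s3=1, s4=0

Syndrome = 6 (error at position 6)


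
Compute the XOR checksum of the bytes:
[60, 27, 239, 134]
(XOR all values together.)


XOR chain: 60 ^ 27 ^ 239 ^ 134 = 78

78


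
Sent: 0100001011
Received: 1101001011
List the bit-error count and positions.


XOR: 1001000000

2 error(s) at position(s): 0, 3


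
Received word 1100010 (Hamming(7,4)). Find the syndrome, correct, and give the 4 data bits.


Syndrome = 5: error at position 5

Data: 0110 (corrected bit 5)


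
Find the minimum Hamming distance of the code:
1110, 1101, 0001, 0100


Comparing all pairs, minimum distance: 2
Can detect 1 errors, correct 0 errors

2


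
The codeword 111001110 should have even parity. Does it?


Number of 1s: 6

Yes, parity is correct (6 ones)


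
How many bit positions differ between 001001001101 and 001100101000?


XOR: 000101100101
Count of 1s: 5

5


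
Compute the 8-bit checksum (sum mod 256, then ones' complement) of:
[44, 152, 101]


Sum = 297 mod 256 = 41
Complement = 214

214


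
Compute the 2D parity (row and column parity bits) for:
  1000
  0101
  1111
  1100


Row parities: 1000
Column parities: 1110

Row P: 1000, Col P: 1110, Corner: 1


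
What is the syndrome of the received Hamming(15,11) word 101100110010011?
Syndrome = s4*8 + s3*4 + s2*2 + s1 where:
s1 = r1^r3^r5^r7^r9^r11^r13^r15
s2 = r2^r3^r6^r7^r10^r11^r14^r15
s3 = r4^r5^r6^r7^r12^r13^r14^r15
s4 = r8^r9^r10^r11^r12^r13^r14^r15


s1=1, s2=1, s3=0, s4=0

Syndrome = 3 (error at position 3)


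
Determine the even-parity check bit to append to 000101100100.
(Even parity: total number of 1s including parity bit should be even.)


Number of 1s in data: 4
Parity bit: 0

0


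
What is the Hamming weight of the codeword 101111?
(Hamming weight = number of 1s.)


Counting 1s in 101111

5


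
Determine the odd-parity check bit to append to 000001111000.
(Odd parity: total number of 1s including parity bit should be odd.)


Number of 1s in data: 4
Parity bit: 1

1


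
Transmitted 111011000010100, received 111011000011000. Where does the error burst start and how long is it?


XOR: 000000000001100

Burst at position 11, length 2


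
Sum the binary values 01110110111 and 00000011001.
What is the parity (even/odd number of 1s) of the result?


01110110111 = 951
00000011001 = 25
Sum = 976 = 1111010000
1s count = 5

odd parity (5 ones in 1111010000)


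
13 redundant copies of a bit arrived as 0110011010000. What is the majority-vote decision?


Ones: 5 out of 13
Threshold: 7

0 (5/13 voted 1)


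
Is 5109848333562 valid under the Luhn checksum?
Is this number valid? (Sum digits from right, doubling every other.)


Luhn sum = 65
65 mod 10 = 5

Invalid (Luhn sum mod 10 = 5)


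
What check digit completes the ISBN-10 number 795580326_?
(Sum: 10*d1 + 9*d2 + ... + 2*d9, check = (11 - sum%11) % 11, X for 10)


Weighted sum: 304
304 mod 11 = 7

Check digit: 4


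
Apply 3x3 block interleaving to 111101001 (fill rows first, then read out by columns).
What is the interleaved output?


Matrix:
  111
  101
  001
Read columns: 110100111

110100111


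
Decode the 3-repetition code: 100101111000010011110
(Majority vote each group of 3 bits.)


Groups: 100, 101, 111, 000, 010, 011, 110
Majority votes: 0110011

0110011


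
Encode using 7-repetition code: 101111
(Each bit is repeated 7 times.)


Each bit -> 7 copies

111111100000001111111111111111111111111111


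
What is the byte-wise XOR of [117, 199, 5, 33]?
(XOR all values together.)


XOR chain: 117 ^ 199 ^ 5 ^ 33 = 150

150


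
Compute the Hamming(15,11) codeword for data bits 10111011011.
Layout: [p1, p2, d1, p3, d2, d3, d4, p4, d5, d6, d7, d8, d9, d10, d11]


Parity bits: p1=1, p2=0, p3=1, p4=1

101101111011011


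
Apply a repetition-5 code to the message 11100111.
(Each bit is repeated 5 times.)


Each bit -> 5 copies

1111111111111110000000000111111111111111


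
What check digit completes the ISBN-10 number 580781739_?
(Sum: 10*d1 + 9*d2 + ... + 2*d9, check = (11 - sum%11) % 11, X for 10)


Weighted sum: 279
279 mod 11 = 4

Check digit: 7


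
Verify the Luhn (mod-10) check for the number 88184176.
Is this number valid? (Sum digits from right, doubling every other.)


Luhn sum = 45
45 mod 10 = 5

Invalid (Luhn sum mod 10 = 5)


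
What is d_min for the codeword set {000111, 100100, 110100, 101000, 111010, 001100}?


Comparing all pairs, minimum distance: 1
Can detect 0 errors, correct 0 errors

1


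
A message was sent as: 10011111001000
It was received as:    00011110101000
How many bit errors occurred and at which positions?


XOR: 10000001100000

3 error(s) at position(s): 0, 7, 8


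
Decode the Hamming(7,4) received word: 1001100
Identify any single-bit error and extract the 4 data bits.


Syndrome = 0: no error detected

Data: 0100 (no errors)


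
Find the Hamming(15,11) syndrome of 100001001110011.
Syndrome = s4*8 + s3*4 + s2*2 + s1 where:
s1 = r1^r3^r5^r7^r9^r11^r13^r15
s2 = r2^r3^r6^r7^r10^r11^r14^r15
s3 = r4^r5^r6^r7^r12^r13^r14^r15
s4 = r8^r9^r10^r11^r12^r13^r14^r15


s1=0, s2=1, s3=1, s4=1

Syndrome = 14 (error at position 14)


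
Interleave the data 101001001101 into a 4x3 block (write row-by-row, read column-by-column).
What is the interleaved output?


Matrix:
  101
  001
  001
  101
Read columns: 100100001111

100100001111


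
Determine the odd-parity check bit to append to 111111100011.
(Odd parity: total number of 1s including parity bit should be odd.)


Number of 1s in data: 9
Parity bit: 0

0


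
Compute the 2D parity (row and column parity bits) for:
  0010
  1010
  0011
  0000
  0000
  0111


Row parities: 100001
Column parities: 1100

Row P: 100001, Col P: 1100, Corner: 0


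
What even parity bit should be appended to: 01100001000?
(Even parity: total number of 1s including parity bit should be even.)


Number of 1s in data: 3
Parity bit: 1

1


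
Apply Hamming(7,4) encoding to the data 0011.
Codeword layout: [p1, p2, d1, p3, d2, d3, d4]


Parity bits: p1=1, p2=0, p3=0

1000011


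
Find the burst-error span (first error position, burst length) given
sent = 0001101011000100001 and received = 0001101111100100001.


XOR: 0000000100100000000

Burst at position 7, length 4


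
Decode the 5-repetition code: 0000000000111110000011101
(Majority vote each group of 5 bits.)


Groups: 00000, 00000, 11111, 00000, 11101
Majority votes: 00101

00101


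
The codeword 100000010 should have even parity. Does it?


Number of 1s: 2

Yes, parity is correct (2 ones)


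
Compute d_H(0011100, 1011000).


XOR: 1000100
Count of 1s: 2

2


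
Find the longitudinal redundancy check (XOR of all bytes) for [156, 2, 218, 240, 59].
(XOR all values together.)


XOR chain: 156 ^ 2 ^ 218 ^ 240 ^ 59 = 143

143


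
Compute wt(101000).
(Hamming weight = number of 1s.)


Counting 1s in 101000

2


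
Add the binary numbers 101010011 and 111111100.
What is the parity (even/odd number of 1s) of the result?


101010011 = 339
111111100 = 508
Sum = 847 = 1101001111
1s count = 7

odd parity (7 ones in 1101001111)


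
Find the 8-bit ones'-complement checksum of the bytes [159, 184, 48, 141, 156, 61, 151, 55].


Sum = 955 mod 256 = 187
Complement = 68

68


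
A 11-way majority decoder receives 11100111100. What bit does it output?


Ones: 7 out of 11
Threshold: 6

1 (7/11 voted 1)


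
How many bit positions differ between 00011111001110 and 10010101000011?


XOR: 10001010001101
Count of 1s: 6

6


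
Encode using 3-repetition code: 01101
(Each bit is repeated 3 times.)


Each bit -> 3 copies

000111111000111


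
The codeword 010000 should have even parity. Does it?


Number of 1s: 1

No, parity error (1 ones)


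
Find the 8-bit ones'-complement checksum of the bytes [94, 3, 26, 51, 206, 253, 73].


Sum = 706 mod 256 = 194
Complement = 61

61


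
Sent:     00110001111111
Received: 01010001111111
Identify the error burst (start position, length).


XOR: 01100000000000

Burst at position 1, length 2


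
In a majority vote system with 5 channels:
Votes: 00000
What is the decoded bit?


Ones: 0 out of 5
Threshold: 3

0 (0/5 voted 1)


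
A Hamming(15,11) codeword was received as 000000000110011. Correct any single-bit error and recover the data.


Syndrome = 0: no error detected

Data: 00000110011 (no errors)


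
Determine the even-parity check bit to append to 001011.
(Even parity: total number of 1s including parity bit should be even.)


Number of 1s in data: 3
Parity bit: 1

1


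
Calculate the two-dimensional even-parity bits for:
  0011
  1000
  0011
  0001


Row parities: 0101
Column parities: 1001

Row P: 0101, Col P: 1001, Corner: 0


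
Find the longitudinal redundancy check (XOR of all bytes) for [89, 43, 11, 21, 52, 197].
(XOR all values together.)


XOR chain: 89 ^ 43 ^ 11 ^ 21 ^ 52 ^ 197 = 157

157


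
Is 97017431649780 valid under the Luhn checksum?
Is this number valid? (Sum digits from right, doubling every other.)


Luhn sum = 63
63 mod 10 = 3

Invalid (Luhn sum mod 10 = 3)


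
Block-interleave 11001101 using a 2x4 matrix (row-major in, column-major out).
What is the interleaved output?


Matrix:
  1100
  1101
Read columns: 11110001

11110001


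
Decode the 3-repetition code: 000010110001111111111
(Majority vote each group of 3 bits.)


Groups: 000, 010, 110, 001, 111, 111, 111
Majority votes: 0010111

0010111


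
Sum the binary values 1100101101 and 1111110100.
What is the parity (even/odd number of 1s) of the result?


1100101101 = 813
1111110100 = 1012
Sum = 1825 = 11100100001
1s count = 5

odd parity (5 ones in 11100100001)


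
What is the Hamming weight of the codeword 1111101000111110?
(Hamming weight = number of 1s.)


Counting 1s in 1111101000111110

11


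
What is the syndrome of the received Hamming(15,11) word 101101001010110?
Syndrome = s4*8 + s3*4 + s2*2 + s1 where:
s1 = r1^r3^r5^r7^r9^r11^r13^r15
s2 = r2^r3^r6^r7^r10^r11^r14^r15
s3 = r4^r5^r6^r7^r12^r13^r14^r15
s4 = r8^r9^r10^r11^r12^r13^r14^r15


s1=1, s2=0, s3=0, s4=0

Syndrome = 1 (error at position 1)


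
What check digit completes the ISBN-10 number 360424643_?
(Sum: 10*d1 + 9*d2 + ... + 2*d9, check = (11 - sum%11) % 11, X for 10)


Weighted sum: 186
186 mod 11 = 10

Check digit: 1


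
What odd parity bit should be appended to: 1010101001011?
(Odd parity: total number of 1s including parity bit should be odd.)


Number of 1s in data: 7
Parity bit: 0

0


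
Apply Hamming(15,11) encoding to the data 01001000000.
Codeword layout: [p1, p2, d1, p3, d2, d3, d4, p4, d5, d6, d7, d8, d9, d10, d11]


Parity bits: p1=0, p2=0, p3=1, p4=1

000110011000000


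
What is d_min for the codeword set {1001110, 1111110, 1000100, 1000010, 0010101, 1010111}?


Comparing all pairs, minimum distance: 2
Can detect 1 errors, correct 0 errors

2


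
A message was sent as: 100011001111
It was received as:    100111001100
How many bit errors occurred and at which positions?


XOR: 000100000011

3 error(s) at position(s): 3, 10, 11


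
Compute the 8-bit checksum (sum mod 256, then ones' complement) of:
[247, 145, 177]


Sum = 569 mod 256 = 57
Complement = 198

198


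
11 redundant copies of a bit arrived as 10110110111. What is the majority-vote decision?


Ones: 8 out of 11
Threshold: 6

1 (8/11 voted 1)


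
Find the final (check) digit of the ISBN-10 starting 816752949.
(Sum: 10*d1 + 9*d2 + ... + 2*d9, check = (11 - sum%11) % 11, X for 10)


Weighted sum: 292
292 mod 11 = 6

Check digit: 5


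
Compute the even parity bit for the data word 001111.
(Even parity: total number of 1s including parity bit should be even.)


Number of 1s in data: 4
Parity bit: 0

0


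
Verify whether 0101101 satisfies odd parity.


Number of 1s: 4

No, parity error (4 ones)


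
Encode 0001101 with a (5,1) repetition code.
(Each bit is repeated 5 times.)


Each bit -> 5 copies

00000000000000011111111110000011111


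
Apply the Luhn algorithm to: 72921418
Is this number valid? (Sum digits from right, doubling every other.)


Luhn sum = 34
34 mod 10 = 4

Invalid (Luhn sum mod 10 = 4)


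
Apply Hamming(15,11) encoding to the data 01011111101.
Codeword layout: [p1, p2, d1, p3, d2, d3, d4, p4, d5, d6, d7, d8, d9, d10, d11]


Parity bits: p1=0, p2=0, p3=1, p4=0

000110101111101


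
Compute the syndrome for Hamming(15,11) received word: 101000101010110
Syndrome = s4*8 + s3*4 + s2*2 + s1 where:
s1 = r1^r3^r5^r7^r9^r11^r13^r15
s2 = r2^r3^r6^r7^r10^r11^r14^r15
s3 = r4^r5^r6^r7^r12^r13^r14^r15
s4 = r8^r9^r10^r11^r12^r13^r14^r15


s1=0, s2=0, s3=1, s4=0

Syndrome = 4 (error at position 4)


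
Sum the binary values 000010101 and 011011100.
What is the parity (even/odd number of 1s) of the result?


000010101 = 21
011011100 = 220
Sum = 241 = 11110001
1s count = 5

odd parity (5 ones in 11110001)


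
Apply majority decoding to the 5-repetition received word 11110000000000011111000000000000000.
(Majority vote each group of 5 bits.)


Groups: 11110, 00000, 00000, 11111, 00000, 00000, 00000
Majority votes: 1001000

1001000


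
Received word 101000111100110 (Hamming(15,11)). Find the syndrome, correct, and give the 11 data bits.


Syndrome = 13: error at position 13

Data: 10011100010 (corrected bit 13)


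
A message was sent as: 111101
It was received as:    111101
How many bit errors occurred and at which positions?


XOR: 000000

0 errors (received matches sent)


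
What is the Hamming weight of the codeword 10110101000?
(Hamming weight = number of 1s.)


Counting 1s in 10110101000

5


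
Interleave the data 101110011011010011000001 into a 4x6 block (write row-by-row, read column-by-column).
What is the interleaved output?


Matrix:
  101110
  011011
  010011
  000001
Read columns: 100001101100100011100111

100001101100100011100111


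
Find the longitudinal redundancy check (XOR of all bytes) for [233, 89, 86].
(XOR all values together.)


XOR chain: 233 ^ 89 ^ 86 = 230

230


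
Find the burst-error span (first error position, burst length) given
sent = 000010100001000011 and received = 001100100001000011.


XOR: 001110000000000000

Burst at position 2, length 3


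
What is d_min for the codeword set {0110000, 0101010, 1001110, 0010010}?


Comparing all pairs, minimum distance: 2
Can detect 1 errors, correct 0 errors

2


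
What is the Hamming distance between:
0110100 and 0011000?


XOR: 0101100
Count of 1s: 3

3


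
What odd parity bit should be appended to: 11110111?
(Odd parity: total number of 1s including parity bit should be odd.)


Number of 1s in data: 7
Parity bit: 0

0


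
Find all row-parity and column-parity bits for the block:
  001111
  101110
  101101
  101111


Row parities: 0001
Column parities: 100011

Row P: 0001, Col P: 100011, Corner: 1


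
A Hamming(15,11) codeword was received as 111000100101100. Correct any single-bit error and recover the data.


Syndrome = 12: error at position 12

Data: 10010100100 (corrected bit 12)


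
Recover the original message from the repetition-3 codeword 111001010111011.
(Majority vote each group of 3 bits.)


Groups: 111, 001, 010, 111, 011
Majority votes: 10011

10011


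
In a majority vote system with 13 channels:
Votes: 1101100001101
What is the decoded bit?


Ones: 7 out of 13
Threshold: 7

1 (7/13 voted 1)


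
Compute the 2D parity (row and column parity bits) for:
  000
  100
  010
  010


Row parities: 0111
Column parities: 100

Row P: 0111, Col P: 100, Corner: 1


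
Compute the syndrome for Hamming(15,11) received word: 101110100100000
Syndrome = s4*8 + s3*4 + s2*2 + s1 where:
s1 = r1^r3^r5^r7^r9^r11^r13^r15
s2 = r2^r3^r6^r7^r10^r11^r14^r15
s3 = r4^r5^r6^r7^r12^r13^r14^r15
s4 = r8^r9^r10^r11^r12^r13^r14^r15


s1=0, s2=1, s3=1, s4=1

Syndrome = 14 (error at position 14)


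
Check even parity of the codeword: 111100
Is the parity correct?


Number of 1s: 4

Yes, parity is correct (4 ones)


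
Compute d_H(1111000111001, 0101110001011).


XOR: 1010110110010
Count of 1s: 7

7


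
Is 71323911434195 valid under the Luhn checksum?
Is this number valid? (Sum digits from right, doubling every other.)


Luhn sum = 66
66 mod 10 = 6

Invalid (Luhn sum mod 10 = 6)


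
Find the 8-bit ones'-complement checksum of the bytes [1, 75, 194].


Sum = 270 mod 256 = 14
Complement = 241

241


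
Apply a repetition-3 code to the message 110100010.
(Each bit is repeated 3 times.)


Each bit -> 3 copies

111111000111000000000111000


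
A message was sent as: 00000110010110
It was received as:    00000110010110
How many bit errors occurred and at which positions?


XOR: 00000000000000

0 errors (received matches sent)


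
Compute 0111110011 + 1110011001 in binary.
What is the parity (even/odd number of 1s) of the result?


0111110011 = 499
1110011001 = 921
Sum = 1420 = 10110001100
1s count = 5

odd parity (5 ones in 10110001100)


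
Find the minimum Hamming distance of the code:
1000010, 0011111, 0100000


Comparing all pairs, minimum distance: 3
Can detect 2 errors, correct 1 errors

3


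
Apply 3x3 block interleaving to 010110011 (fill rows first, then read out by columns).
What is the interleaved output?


Matrix:
  010
  110
  011
Read columns: 010111001

010111001


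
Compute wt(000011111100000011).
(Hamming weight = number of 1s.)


Counting 1s in 000011111100000011

8


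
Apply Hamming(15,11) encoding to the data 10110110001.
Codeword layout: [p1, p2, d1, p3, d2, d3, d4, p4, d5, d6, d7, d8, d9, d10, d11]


Parity bits: p1=0, p2=0, p3=1, p4=1

001101110110001


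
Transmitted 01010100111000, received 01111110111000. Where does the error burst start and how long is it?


XOR: 00101010000000

Burst at position 2, length 5


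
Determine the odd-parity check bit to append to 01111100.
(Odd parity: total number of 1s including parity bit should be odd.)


Number of 1s in data: 5
Parity bit: 0

0


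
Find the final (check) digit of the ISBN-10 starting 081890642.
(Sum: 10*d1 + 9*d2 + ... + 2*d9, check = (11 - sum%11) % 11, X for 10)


Weighted sum: 230
230 mod 11 = 10

Check digit: 1


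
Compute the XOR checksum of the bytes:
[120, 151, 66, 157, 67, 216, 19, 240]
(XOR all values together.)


XOR chain: 120 ^ 151 ^ 66 ^ 157 ^ 67 ^ 216 ^ 19 ^ 240 = 72

72


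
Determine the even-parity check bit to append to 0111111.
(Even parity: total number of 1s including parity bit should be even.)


Number of 1s in data: 6
Parity bit: 0

0


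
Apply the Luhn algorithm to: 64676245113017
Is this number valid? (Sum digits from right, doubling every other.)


Luhn sum = 53
53 mod 10 = 3

Invalid (Luhn sum mod 10 = 3)


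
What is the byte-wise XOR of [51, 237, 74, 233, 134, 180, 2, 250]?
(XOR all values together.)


XOR chain: 51 ^ 237 ^ 74 ^ 233 ^ 134 ^ 180 ^ 2 ^ 250 = 183

183


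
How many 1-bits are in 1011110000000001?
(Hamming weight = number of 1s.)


Counting 1s in 1011110000000001

6


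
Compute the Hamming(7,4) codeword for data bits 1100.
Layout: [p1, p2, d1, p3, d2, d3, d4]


Parity bits: p1=0, p2=1, p3=1

0111100


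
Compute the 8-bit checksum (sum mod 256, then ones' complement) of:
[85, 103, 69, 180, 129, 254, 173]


Sum = 993 mod 256 = 225
Complement = 30

30


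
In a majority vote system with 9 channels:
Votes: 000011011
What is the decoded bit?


Ones: 4 out of 9
Threshold: 5

0 (4/9 voted 1)


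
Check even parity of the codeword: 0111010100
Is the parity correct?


Number of 1s: 5

No, parity error (5 ones)


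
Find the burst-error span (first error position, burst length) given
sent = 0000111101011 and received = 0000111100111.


XOR: 0000000001100

Burst at position 9, length 2


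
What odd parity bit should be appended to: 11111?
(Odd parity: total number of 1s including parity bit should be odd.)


Number of 1s in data: 5
Parity bit: 0

0


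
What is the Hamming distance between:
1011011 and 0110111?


XOR: 1101100
Count of 1s: 4

4


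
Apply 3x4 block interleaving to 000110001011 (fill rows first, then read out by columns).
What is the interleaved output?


Matrix:
  0001
  1000
  1011
Read columns: 011000001101

011000001101


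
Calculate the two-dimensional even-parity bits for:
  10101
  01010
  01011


Row parities: 101
Column parities: 10100

Row P: 101, Col P: 10100, Corner: 0


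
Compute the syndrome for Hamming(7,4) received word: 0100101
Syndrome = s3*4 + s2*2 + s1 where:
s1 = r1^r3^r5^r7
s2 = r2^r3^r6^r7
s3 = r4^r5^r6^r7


s1=0, s2=0, s3=0

Syndrome = 0 (no error)


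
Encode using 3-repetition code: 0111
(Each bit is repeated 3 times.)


Each bit -> 3 copies

000111111111


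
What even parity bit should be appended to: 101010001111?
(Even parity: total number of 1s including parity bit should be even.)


Number of 1s in data: 7
Parity bit: 1

1


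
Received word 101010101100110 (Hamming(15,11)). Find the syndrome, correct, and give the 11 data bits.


Syndrome = 0: no error detected

Data: 11011100110 (no errors)


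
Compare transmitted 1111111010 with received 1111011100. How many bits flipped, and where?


XOR: 0000100110

3 error(s) at position(s): 4, 7, 8


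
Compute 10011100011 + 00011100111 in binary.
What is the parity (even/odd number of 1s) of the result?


10011100011 = 1251
00011100111 = 231
Sum = 1482 = 10111001010
1s count = 6

even parity (6 ones in 10111001010)


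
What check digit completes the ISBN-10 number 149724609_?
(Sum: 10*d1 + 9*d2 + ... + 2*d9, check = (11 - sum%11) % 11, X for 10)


Weighted sum: 241
241 mod 11 = 10

Check digit: 1


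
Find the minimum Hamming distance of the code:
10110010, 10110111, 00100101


Comparing all pairs, minimum distance: 2
Can detect 1 errors, correct 0 errors

2


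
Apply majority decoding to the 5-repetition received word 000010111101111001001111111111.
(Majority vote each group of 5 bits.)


Groups: 00001, 01111, 01111, 00100, 11111, 11111
Majority votes: 011011

011011


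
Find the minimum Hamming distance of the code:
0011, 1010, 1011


Comparing all pairs, minimum distance: 1
Can detect 0 errors, correct 0 errors

1


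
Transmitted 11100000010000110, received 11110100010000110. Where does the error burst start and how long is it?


XOR: 00010100000000000

Burst at position 3, length 3


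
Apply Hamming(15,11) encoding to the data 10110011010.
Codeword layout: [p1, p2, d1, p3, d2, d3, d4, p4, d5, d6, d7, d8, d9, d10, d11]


Parity bits: p1=1, p2=1, p3=0, p4=1

111001110011010


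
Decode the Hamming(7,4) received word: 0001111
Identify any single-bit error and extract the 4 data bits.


Syndrome = 0: no error detected

Data: 0111 (no errors)


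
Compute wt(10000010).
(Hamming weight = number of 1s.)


Counting 1s in 10000010

2


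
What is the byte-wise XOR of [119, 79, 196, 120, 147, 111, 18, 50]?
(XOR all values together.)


XOR chain: 119 ^ 79 ^ 196 ^ 120 ^ 147 ^ 111 ^ 18 ^ 50 = 88

88


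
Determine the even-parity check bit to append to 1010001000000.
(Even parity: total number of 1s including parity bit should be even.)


Number of 1s in data: 3
Parity bit: 1

1


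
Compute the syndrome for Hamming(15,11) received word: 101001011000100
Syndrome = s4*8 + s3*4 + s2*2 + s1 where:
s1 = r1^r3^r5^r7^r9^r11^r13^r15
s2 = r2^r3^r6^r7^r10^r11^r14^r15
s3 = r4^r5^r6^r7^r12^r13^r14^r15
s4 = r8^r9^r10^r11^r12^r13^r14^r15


s1=0, s2=0, s3=0, s4=1

Syndrome = 8 (error at position 8)


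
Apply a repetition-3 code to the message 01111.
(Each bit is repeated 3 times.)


Each bit -> 3 copies

000111111111111


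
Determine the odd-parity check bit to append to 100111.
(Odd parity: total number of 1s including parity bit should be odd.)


Number of 1s in data: 4
Parity bit: 1

1


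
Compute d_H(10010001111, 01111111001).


XOR: 11101110110
Count of 1s: 8

8


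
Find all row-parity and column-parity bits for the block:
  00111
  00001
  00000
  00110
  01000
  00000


Row parities: 110010
Column parities: 01000

Row P: 110010, Col P: 01000, Corner: 1


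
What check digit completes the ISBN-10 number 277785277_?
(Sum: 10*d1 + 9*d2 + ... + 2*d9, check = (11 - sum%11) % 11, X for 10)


Weighted sum: 304
304 mod 11 = 7

Check digit: 4


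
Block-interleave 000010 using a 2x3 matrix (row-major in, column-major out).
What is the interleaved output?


Matrix:
  000
  010
Read columns: 000100

000100


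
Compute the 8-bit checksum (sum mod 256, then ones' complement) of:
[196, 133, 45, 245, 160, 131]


Sum = 910 mod 256 = 142
Complement = 113

113


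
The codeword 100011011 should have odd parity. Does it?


Number of 1s: 5

Yes, parity is correct (5 ones)


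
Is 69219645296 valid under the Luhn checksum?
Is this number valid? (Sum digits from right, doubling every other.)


Luhn sum = 53
53 mod 10 = 3

Invalid (Luhn sum mod 10 = 3)


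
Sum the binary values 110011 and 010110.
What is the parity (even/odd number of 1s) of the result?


110011 = 51
010110 = 22
Sum = 73 = 1001001
1s count = 3

odd parity (3 ones in 1001001)


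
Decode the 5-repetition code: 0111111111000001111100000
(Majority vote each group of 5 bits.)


Groups: 01111, 11111, 00000, 11111, 00000
Majority votes: 11010

11010


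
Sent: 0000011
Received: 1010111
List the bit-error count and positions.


XOR: 1010100

3 error(s) at position(s): 0, 2, 4


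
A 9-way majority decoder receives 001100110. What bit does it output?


Ones: 4 out of 9
Threshold: 5

0 (4/9 voted 1)


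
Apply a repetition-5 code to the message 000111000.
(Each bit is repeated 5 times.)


Each bit -> 5 copies

000000000000000111111111111111000000000000000


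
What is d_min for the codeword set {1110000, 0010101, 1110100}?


Comparing all pairs, minimum distance: 1
Can detect 0 errors, correct 0 errors

1


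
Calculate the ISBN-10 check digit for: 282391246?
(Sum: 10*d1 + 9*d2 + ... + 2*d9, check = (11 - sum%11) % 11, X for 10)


Weighted sum: 220
220 mod 11 = 0

Check digit: 0


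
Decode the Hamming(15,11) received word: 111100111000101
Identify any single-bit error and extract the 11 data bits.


Syndrome = 0: no error detected

Data: 10011000101 (no errors)


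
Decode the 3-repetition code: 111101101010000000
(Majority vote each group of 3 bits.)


Groups: 111, 101, 101, 010, 000, 000
Majority votes: 111000

111000


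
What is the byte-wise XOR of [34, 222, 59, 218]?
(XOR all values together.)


XOR chain: 34 ^ 222 ^ 59 ^ 218 = 29

29


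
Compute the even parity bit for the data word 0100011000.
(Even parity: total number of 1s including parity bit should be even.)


Number of 1s in data: 3
Parity bit: 1

1


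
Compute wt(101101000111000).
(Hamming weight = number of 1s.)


Counting 1s in 101101000111000

7


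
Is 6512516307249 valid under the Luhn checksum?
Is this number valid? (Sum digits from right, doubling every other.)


Luhn sum = 55
55 mod 10 = 5

Invalid (Luhn sum mod 10 = 5)


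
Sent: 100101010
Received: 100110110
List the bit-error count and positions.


XOR: 000011100

3 error(s) at position(s): 4, 5, 6


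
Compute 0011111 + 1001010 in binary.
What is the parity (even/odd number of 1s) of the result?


0011111 = 31
1001010 = 74
Sum = 105 = 1101001
1s count = 4

even parity (4 ones in 1101001)


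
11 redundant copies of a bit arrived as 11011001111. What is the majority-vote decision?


Ones: 8 out of 11
Threshold: 6

1 (8/11 voted 1)


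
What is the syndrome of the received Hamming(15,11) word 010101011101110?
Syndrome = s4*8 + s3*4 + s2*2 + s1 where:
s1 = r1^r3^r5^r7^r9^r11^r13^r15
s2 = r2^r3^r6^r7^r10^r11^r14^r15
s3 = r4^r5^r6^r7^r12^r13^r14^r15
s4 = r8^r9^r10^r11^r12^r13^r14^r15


s1=0, s2=0, s3=1, s4=0

Syndrome = 4 (error at position 4)


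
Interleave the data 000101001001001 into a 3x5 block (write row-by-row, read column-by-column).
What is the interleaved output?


Matrix:
  00010
  10010
  01001
Read columns: 010001000110001

010001000110001


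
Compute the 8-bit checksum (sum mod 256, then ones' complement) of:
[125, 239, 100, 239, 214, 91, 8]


Sum = 1016 mod 256 = 248
Complement = 7

7


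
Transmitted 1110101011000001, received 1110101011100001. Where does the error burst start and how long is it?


XOR: 0000000000100000

Burst at position 10, length 1


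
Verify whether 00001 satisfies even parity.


Number of 1s: 1

No, parity error (1 ones)


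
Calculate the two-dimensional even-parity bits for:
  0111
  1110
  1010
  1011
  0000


Row parities: 11010
Column parities: 1000

Row P: 11010, Col P: 1000, Corner: 1


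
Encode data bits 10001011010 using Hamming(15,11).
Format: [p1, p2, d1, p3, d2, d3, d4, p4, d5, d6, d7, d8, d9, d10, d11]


Parity bits: p1=1, p2=1, p3=0, p4=0

111000001011010


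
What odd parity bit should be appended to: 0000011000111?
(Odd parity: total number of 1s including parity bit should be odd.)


Number of 1s in data: 5
Parity bit: 0

0


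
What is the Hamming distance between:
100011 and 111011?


XOR: 011000
Count of 1s: 2

2


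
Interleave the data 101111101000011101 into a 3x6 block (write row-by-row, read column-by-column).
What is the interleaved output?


Matrix:
  101111
  101000
  011101
Read columns: 110001111101100101

110001111101100101


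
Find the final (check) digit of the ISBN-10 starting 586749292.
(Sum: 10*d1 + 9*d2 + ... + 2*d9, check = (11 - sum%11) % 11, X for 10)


Weighted sum: 327
327 mod 11 = 8

Check digit: 3


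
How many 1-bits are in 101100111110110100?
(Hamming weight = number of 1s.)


Counting 1s in 101100111110110100

11


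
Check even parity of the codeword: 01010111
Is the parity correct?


Number of 1s: 5

No, parity error (5 ones)


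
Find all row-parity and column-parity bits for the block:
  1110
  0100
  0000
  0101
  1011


Row parities: 11001
Column parities: 0100

Row P: 11001, Col P: 0100, Corner: 1


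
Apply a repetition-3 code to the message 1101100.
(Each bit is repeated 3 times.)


Each bit -> 3 copies

111111000111111000000


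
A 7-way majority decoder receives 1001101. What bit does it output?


Ones: 4 out of 7
Threshold: 4

1 (4/7 voted 1)


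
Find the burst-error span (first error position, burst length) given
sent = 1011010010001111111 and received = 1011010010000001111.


XOR: 0000000000001110000

Burst at position 12, length 3


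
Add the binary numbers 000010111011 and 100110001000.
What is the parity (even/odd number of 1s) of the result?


000010111011 = 187
100110001000 = 2440
Sum = 2627 = 101001000011
1s count = 5

odd parity (5 ones in 101001000011)


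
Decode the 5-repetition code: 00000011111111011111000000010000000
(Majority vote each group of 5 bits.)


Groups: 00000, 01111, 11110, 11111, 00000, 00100, 00000
Majority votes: 0111000

0111000


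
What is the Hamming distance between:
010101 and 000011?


XOR: 010110
Count of 1s: 3

3


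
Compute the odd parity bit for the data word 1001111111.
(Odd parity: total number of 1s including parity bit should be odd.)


Number of 1s in data: 8
Parity bit: 1

1


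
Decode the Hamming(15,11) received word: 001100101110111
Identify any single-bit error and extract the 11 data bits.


Syndrome = 4: error at position 4

Data: 10011110111 (corrected bit 4)


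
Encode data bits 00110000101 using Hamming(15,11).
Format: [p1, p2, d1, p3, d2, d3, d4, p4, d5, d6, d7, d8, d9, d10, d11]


Parity bits: p1=1, p2=1, p3=0, p4=0

110001100000101


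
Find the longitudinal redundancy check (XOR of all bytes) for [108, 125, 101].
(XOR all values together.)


XOR chain: 108 ^ 125 ^ 101 = 116

116


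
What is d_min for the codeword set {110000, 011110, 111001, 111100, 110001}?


Comparing all pairs, minimum distance: 1
Can detect 0 errors, correct 0 errors

1


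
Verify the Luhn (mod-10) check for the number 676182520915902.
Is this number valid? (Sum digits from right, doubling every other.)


Luhn sum = 62
62 mod 10 = 2

Invalid (Luhn sum mod 10 = 2)


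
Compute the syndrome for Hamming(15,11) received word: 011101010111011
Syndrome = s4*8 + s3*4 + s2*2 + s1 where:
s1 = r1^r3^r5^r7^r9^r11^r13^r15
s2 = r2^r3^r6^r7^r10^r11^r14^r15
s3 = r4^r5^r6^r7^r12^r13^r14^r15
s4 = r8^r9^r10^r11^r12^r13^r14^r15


s1=1, s2=1, s3=1, s4=0

Syndrome = 7 (error at position 7)


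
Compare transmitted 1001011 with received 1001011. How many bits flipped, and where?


XOR: 0000000

0 errors (received matches sent)


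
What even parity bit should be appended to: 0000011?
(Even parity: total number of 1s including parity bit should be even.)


Number of 1s in data: 2
Parity bit: 0

0


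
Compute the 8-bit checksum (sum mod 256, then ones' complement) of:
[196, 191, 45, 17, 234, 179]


Sum = 862 mod 256 = 94
Complement = 161

161


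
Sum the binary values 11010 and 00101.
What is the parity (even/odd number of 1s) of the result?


11010 = 26
00101 = 5
Sum = 31 = 11111
1s count = 5

odd parity (5 ones in 11111)


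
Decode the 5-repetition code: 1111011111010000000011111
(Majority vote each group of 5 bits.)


Groups: 11110, 11111, 01000, 00000, 11111
Majority votes: 11001

11001


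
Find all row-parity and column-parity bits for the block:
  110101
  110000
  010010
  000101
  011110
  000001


Row parities: 000001
Column parities: 001101

Row P: 000001, Col P: 001101, Corner: 1


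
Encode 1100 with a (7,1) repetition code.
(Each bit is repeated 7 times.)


Each bit -> 7 copies

1111111111111100000000000000
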